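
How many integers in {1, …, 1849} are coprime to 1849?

1806

Factor: 1849 = 43^2.
φ(1849) = 43^1·(43−1) = 1806.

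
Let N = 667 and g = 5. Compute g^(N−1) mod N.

5^1 ≡ 5 (mod 667)
5^2 ≡ 5^2 = 25 ≡ 25 (mod 667)
5^4 ≡ 25^2 = 625 ≡ 625 (mod 667)
5^8 ≡ 625^2 = 390625 ≡ 430 (mod 667)
5^16 ≡ 430^2 = 184900 ≡ 141 (mod 667)
5^32 ≡ 141^2 = 19881 ≡ 538 (mod 667)
5^64 ≡ 538^2 = 289444 ≡ 633 (mod 667)
5^128 ≡ 633^2 = 400689 ≡ 489 (mod 667)
5^256 ≡ 489^2 = 239121 ≡ 335 (mod 667)
5^512 ≡ 335^2 = 112225 ≡ 169 (mod 667)
666 = 512 + 128 + 16 + 8 + 2 in binary powers of 2.
So 5^666 ≡ 169 · 489 · 141 · 430 · 25 ≡ 169 (mod 667).
Since 169 ≠ 1, base 5 is a Fermat witness: 667 is composite.

169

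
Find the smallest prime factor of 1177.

11

1177 is odd.
Digit sum 16, not divisible by 3.
Ends in 7: not divisible by 5.
7: 1177 = 7·168 + 1
11: 1177 = 11·107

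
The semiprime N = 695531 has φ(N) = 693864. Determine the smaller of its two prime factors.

829

φ(n) = (p−1)(q−1) = n − (p+q) + 1, so p + q = 695531 − 693864 + 1 = 1668.
p and q are the roots of t² − 1668t + 695531 = 0.
Discriminant: 1668² − 4·695531 = 2782224 − 2782124 = 100; √100 = 10.
q = (1668 − 10)/2 = 829, p = (1668 + 10)/2 = 839.
Check: 829 · 839 = 695531.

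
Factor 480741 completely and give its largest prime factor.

480741 = 3 · 160247
160247 = 37 · 4331
4331 = 61 · 71
71 is prime.
So 480741 = 3 · 37 · 61 · 71; the largest prime factor is 71.

71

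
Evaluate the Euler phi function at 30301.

29952

Factor: 30301 = 157 · 193.
φ(30301) = (157−1) · (193−1) = 156 · 192 = 29952.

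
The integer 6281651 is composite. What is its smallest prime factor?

6281651 is odd.
Digit sum 29, not divisible by 3.
Ends in 1: not divisible by 5.
7: 6281651 = 7·897378 + 5
11: 6281651 = 11·571059 + 2
13: 6281651 = 13·483203 + 12
17: 6281651 = 17·369508 + 15
19: 6281651 = 19·330613 + 4
23: 6281651 = 23·273115 + 6
29: 6281651 = 29·216608 + 19
31: 6281651 = 31·202633 + 28
37: 6281651 = 37·169774 + 13
41: 6281651 = 41·153211

41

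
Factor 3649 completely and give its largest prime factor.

89

3649 = 41 · 89
89 is prime.
So 3649 = 41 · 89; the largest prime factor is 89.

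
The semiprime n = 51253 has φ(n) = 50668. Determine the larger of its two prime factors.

479

φ(n) = (p−1)(q−1) = n − (p+q) + 1, so p + q = 51253 − 50668 + 1 = 586.
p and q are the roots of t² − 586t + 51253 = 0.
Discriminant: 586² − 4·51253 = 343396 − 205012 = 138384; √138384 = 372.
q = (586 − 372)/2 = 107, p = (586 + 372)/2 = 479.
Check: 107 · 479 = 51253.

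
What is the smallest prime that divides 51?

51 is odd.
Digit sum 6, divisible by 3.

3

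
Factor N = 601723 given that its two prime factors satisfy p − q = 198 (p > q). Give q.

Since p = q + 198, we have 601723 = q(q + 198), so q² + 198q − 601723 = 0.
Discriminant: 198² + 4·601723 = 39204 + 2406892 = 2446096; √2446096 = 1564.
q = (−198 + 1564)/2 = 683, and p = q + 198 = 881.
Check: 683 · 881 = 601723.

683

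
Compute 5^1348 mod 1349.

54

5^1 ≡ 5 (mod 1349)
5^2 ≡ 5^2 = 25 ≡ 25 (mod 1349)
5^4 ≡ 25^2 = 625 ≡ 625 (mod 1349)
5^8 ≡ 625^2 = 390625 ≡ 764 (mod 1349)
5^16 ≡ 764^2 = 583696 ≡ 928 (mod 1349)
5^32 ≡ 928^2 = 861184 ≡ 522 (mod 1349)
5^64 ≡ 522^2 = 272484 ≡ 1335 (mod 1349)
5^128 ≡ 1335^2 = 1782225 ≡ 196 (mod 1349)
5^256 ≡ 196^2 = 38416 ≡ 644 (mod 1349)
5^512 ≡ 644^2 = 414736 ≡ 593 (mod 1349)
5^1024 ≡ 593^2 = 351649 ≡ 909 (mod 1349)
1348 = 1024 + 256 + 64 + 4 in binary powers of 2.
So 5^1348 ≡ 909 · 644 · 1335 · 625 ≡ 54 (mod 1349).
Since 54 ≠ 1, base 5 is a Fermat witness: 1349 is composite.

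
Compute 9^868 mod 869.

9^1 ≡ 9 (mod 869)
9^2 ≡ 9^2 = 81 ≡ 81 (mod 869)
9^4 ≡ 81^2 = 6561 ≡ 478 (mod 869)
9^8 ≡ 478^2 = 228484 ≡ 806 (mod 869)
9^16 ≡ 806^2 = 649636 ≡ 493 (mod 869)
9^32 ≡ 493^2 = 243049 ≡ 598 (mod 869)
9^64 ≡ 598^2 = 357604 ≡ 445 (mod 869)
9^128 ≡ 445^2 = 198025 ≡ 762 (mod 869)
9^256 ≡ 762^2 = 580644 ≡ 152 (mod 869)
9^512 ≡ 152^2 = 23104 ≡ 510 (mod 869)
868 = 512 + 256 + 64 + 32 + 4 in binary powers of 2.
So 9^868 ≡ 510 · 152 · 445 · 598 · 478 ≡ 190 (mod 869).
Since 190 ≠ 1, base 9 is a Fermat witness: 869 is composite.

190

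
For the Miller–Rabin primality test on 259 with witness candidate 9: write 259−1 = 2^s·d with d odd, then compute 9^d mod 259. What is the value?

259 − 1 = 258 = 2^1 · 129, so d = 129.
9^1 ≡ 9 (mod 259)
9^2 ≡ 9^2 = 81 ≡ 81 (mod 259)
9^4 ≡ 81^2 = 6561 ≡ 86 (mod 259)
9^8 ≡ 86^2 = 7396 ≡ 144 (mod 259)
9^16 ≡ 144^2 = 20736 ≡ 16 (mod 259)
9^32 ≡ 16^2 = 256 ≡ 256 (mod 259)
9^64 ≡ 256^2 = 65536 ≡ 9 (mod 259)
9^128 ≡ 9^2 = 81 ≡ 81 (mod 259)
129 = 128 + 1 in binary powers of 2.
So 9^129 ≡ 81 · 9 ≡ 211 (mod 259).
Squaring chain: 211; never reaches −1, so base 9 is a Miller–Rabin witness that 259 is composite.

211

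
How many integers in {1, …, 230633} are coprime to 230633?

Factor: 230633 = 13 · 113 · 157.
φ(230633) = (13−1) · (113−1) · (157−1) = 12 · 112 · 156 = 209664.

209664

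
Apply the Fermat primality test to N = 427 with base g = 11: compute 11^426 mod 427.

365

11^1 ≡ 11 (mod 427)
11^2 ≡ 11^2 = 121 ≡ 121 (mod 427)
11^4 ≡ 121^2 = 14641 ≡ 123 (mod 427)
11^8 ≡ 123^2 = 15129 ≡ 184 (mod 427)
11^16 ≡ 184^2 = 33856 ≡ 123 (mod 427)
11^32 ≡ 123^2 = 15129 ≡ 184 (mod 427)
11^64 ≡ 184^2 = 33856 ≡ 123 (mod 427)
11^128 ≡ 123^2 = 15129 ≡ 184 (mod 427)
11^256 ≡ 184^2 = 33856 ≡ 123 (mod 427)
426 = 256 + 128 + 32 + 8 + 2 in binary powers of 2.
So 11^426 ≡ 123 · 184 · 184 · 184 · 121 ≡ 365 (mod 427).
Since 365 ≠ 1, base 11 is a Fermat witness: 427 is composite.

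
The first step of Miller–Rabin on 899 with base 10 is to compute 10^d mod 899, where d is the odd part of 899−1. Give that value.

899 − 1 = 898 = 2^1 · 449, so d = 449.
10^1 ≡ 10 (mod 899)
10^2 ≡ 10^2 = 100 ≡ 100 (mod 899)
10^4 ≡ 100^2 = 10000 ≡ 111 (mod 899)
10^8 ≡ 111^2 = 12321 ≡ 634 (mod 899)
10^16 ≡ 634^2 = 401956 ≡ 103 (mod 899)
10^32 ≡ 103^2 = 10609 ≡ 720 (mod 899)
10^64 ≡ 720^2 = 518400 ≡ 576 (mod 899)
10^128 ≡ 576^2 = 331776 ≡ 45 (mod 899)
10^256 ≡ 45^2 = 2025 ≡ 227 (mod 899)
449 = 256 + 128 + 64 + 1 in binary powers of 2.
So 10^449 ≡ 227 · 45 · 576 · 10 ≡ 648 (mod 899).
Squaring chain: 648; never reaches −1, so base 10 is a Miller–Rabin witness that 899 is composite.

648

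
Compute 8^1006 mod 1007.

8^1 ≡ 8 (mod 1007)
8^2 ≡ 8^2 = 64 ≡ 64 (mod 1007)
8^4 ≡ 64^2 = 4096 ≡ 68 (mod 1007)
8^8 ≡ 68^2 = 4624 ≡ 596 (mod 1007)
8^16 ≡ 596^2 = 355216 ≡ 752 (mod 1007)
8^32 ≡ 752^2 = 565504 ≡ 577 (mod 1007)
8^64 ≡ 577^2 = 332929 ≡ 619 (mod 1007)
8^128 ≡ 619^2 = 383161 ≡ 501 (mod 1007)
8^256 ≡ 501^2 = 251001 ≡ 258 (mod 1007)
8^512 ≡ 258^2 = 66564 ≡ 102 (mod 1007)
1006 = 512 + 256 + 128 + 64 + 32 + 8 + 4 + 2 in binary powers of 2.
So 8^1006 ≡ 102 · 258 · 501 · 619 · 577 · 596 · 68 · 64 ≡ 163 (mod 1007).
Since 163 ≠ 1, base 8 is a Fermat witness: 1007 is composite.

163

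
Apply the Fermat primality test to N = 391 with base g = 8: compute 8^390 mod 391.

8^1 ≡ 8 (mod 391)
8^2 ≡ 8^2 = 64 ≡ 64 (mod 391)
8^4 ≡ 64^2 = 4096 ≡ 186 (mod 391)
8^8 ≡ 186^2 = 34596 ≡ 188 (mod 391)
8^16 ≡ 188^2 = 35344 ≡ 154 (mod 391)
8^32 ≡ 154^2 = 23716 ≡ 256 (mod 391)
8^64 ≡ 256^2 = 65536 ≡ 239 (mod 391)
8^128 ≡ 239^2 = 57121 ≡ 35 (mod 391)
8^256 ≡ 35^2 = 1225 ≡ 52 (mod 391)
390 = 256 + 128 + 4 + 2 in binary powers of 2.
So 8^390 ≡ 52 · 35 · 186 · 64 ≡ 361 (mod 391).
Since 361 ≠ 1, base 8 is a Fermat witness: 391 is composite.

361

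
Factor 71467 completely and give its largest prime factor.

89

71467 = 11 · 6497
6497 = 73 · 89
89 is prime.
So 71467 = 11 · 73 · 89; the largest prime factor is 89.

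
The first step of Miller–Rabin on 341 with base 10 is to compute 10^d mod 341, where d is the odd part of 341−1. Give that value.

98

341 − 1 = 340 = 2^2 · 85, so d = 85.
10^1 ≡ 10 (mod 341)
10^2 ≡ 10^2 = 100 ≡ 100 (mod 341)
10^4 ≡ 100^2 = 10000 ≡ 111 (mod 341)
10^8 ≡ 111^2 = 12321 ≡ 45 (mod 341)
10^16 ≡ 45^2 = 2025 ≡ 320 (mod 341)
10^32 ≡ 320^2 = 102400 ≡ 100 (mod 341)
10^64 ≡ 100^2 = 10000 ≡ 111 (mod 341)
85 = 64 + 16 + 4 + 1 in binary powers of 2.
So 10^85 ≡ 111 · 320 · 111 · 10 ≡ 98 (mod 341).
Squaring chain: 98 → 56; never reaches −1, so base 10 is a Miller–Rabin witness that 341 is composite.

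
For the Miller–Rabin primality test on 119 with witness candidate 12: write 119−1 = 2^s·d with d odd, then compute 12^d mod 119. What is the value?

108

119 − 1 = 118 = 2^1 · 59, so d = 59.
12^1 ≡ 12 (mod 119)
12^2 ≡ 12^2 = 144 ≡ 25 (mod 119)
12^4 ≡ 25^2 = 625 ≡ 30 (mod 119)
12^8 ≡ 30^2 = 900 ≡ 67 (mod 119)
12^16 ≡ 67^2 = 4489 ≡ 86 (mod 119)
12^32 ≡ 86^2 = 7396 ≡ 18 (mod 119)
59 = 32 + 16 + 8 + 2 + 1 in binary powers of 2.
So 12^59 ≡ 18 · 86 · 67 · 25 · 12 ≡ 108 (mod 119).
Squaring chain: 108; never reaches −1, so base 12 is a Miller–Rabin witness that 119 is composite.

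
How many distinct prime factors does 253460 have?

5

253460 = 2^2 · 63365
63365 = 5 · 12673
12673 = 19 · 667
667 = 23 · 29
253460 = 2^2 · 5 · 19 · 23 · 29, which has 5 distinct prime factors.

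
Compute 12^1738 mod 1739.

382

12^1 ≡ 12 (mod 1739)
12^2 ≡ 12^2 = 144 ≡ 144 (mod 1739)
12^4 ≡ 144^2 = 20736 ≡ 1607 (mod 1739)
12^8 ≡ 1607^2 = 2582449 ≡ 34 (mod 1739)
12^16 ≡ 34^2 = 1156 ≡ 1156 (mod 1739)
12^32 ≡ 1156^2 = 1336336 ≡ 784 (mod 1739)
12^64 ≡ 784^2 = 614656 ≡ 789 (mod 1739)
12^128 ≡ 789^2 = 622521 ≡ 1698 (mod 1739)
12^256 ≡ 1698^2 = 2883204 ≡ 1681 (mod 1739)
12^512 ≡ 1681^2 = 2825761 ≡ 1625 (mod 1739)
12^1024 ≡ 1625^2 = 2640625 ≡ 823 (mod 1739)
1738 = 1024 + 512 + 128 + 64 + 8 + 2 in binary powers of 2.
So 12^1738 ≡ 823 · 1625 · 1698 · 789 · 34 · 144 ≡ 382 (mod 1739).
Since 382 ≠ 1, base 12 is a Fermat witness: 1739 is composite.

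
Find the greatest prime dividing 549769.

549769 = 11 · 49979
49979 = 23 · 2173
2173 = 41 · 53
53 is prime.
So 549769 = 11 · 23 · 41 · 53; the largest prime factor is 53.

53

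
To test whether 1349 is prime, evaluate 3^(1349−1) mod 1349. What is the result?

682

3^1 ≡ 3 (mod 1349)
3^2 ≡ 3^2 = 9 ≡ 9 (mod 1349)
3^4 ≡ 9^2 = 81 ≡ 81 (mod 1349)
3^8 ≡ 81^2 = 6561 ≡ 1165 (mod 1349)
3^16 ≡ 1165^2 = 1357225 ≡ 131 (mod 1349)
3^32 ≡ 131^2 = 17161 ≡ 973 (mod 1349)
3^64 ≡ 973^2 = 946729 ≡ 1080 (mod 1349)
3^128 ≡ 1080^2 = 1166400 ≡ 864 (mod 1349)
3^256 ≡ 864^2 = 746496 ≡ 499 (mod 1349)
3^512 ≡ 499^2 = 249001 ≡ 785 (mod 1349)
3^1024 ≡ 785^2 = 616225 ≡ 1081 (mod 1349)
1348 = 1024 + 256 + 64 + 4 in binary powers of 2.
So 3^1348 ≡ 1081 · 499 · 1080 · 81 ≡ 682 (mod 1349).
Since 682 ≠ 1, base 3 is a Fermat witness: 1349 is composite.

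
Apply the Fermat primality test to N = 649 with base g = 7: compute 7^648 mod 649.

64

7^1 ≡ 7 (mod 649)
7^2 ≡ 7^2 = 49 ≡ 49 (mod 649)
7^4 ≡ 49^2 = 2401 ≡ 454 (mod 649)
7^8 ≡ 454^2 = 206116 ≡ 383 (mod 649)
7^16 ≡ 383^2 = 146689 ≡ 15 (mod 649)
7^32 ≡ 15^2 = 225 ≡ 225 (mod 649)
7^64 ≡ 225^2 = 50625 ≡ 3 (mod 649)
7^128 ≡ 3^2 = 9 ≡ 9 (mod 649)
7^256 ≡ 9^2 = 81 ≡ 81 (mod 649)
7^512 ≡ 81^2 = 6561 ≡ 71 (mod 649)
648 = 512 + 128 + 8 in binary powers of 2.
So 7^648 ≡ 71 · 9 · 383 ≡ 64 (mod 649).
Since 64 ≠ 1, base 7 is a Fermat witness: 649 is composite.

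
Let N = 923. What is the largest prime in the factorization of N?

71

923 = 13 · 71
71 is prime.
So 923 = 13 · 71; the largest prime factor is 71.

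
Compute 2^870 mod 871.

2^1 ≡ 2 (mod 871)
2^2 ≡ 2^2 = 4 ≡ 4 (mod 871)
2^4 ≡ 4^2 = 16 ≡ 16 (mod 871)
2^8 ≡ 16^2 = 256 ≡ 256 (mod 871)
2^16 ≡ 256^2 = 65536 ≡ 211 (mod 871)
2^32 ≡ 211^2 = 44521 ≡ 100 (mod 871)
2^64 ≡ 100^2 = 10000 ≡ 419 (mod 871)
2^128 ≡ 419^2 = 175561 ≡ 490 (mod 871)
2^256 ≡ 490^2 = 240100 ≡ 575 (mod 871)
2^512 ≡ 575^2 = 330625 ≡ 516 (mod 871)
870 = 512 + 256 + 64 + 32 + 4 + 2 in binary powers of 2.
So 2^870 ≡ 516 · 575 · 419 · 100 · 16 · 4 ≡ 545 (mod 871).
Since 545 ≠ 1, base 2 is a Fermat witness: 871 is composite.

545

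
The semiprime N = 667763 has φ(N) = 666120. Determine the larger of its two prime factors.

911

φ(n) = (p−1)(q−1) = n − (p+q) + 1, so p + q = 667763 − 666120 + 1 = 1644.
p and q are the roots of t² − 1644t + 667763 = 0.
Discriminant: 1644² − 4·667763 = 2702736 − 2671052 = 31684; √31684 = 178.
q = (1644 − 178)/2 = 733, p = (1644 + 178)/2 = 911.
Check: 733 · 911 = 667763.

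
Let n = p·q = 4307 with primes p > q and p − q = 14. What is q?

59

Since p = q + 14, we have 4307 = q(q + 14), so q² + 14q − 4307 = 0.
Discriminant: 14² + 4·4307 = 196 + 17228 = 17424; √17424 = 132.
q = (−14 + 132)/2 = 59, and p = q + 14 = 73.
Check: 59 · 73 = 4307.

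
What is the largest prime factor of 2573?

83

2573 = 31 · 83
83 is prime.
So 2573 = 31 · 83; the largest prime factor is 83.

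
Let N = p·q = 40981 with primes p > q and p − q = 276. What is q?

107

Since p = q + 276, we have 40981 = q(q + 276), so q² + 276q − 40981 = 0.
Discriminant: 276² + 4·40981 = 76176 + 163924 = 240100; √240100 = 490.
q = (−276 + 490)/2 = 107, and p = q + 276 = 383.
Check: 107 · 383 = 40981.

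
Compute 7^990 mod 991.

1

7^1 ≡ 7 (mod 991)
7^2 ≡ 7^2 = 49 ≡ 49 (mod 991)
7^4 ≡ 49^2 = 2401 ≡ 419 (mod 991)
7^8 ≡ 419^2 = 175561 ≡ 154 (mod 991)
7^16 ≡ 154^2 = 23716 ≡ 923 (mod 991)
7^32 ≡ 923^2 = 851929 ≡ 660 (mod 991)
7^64 ≡ 660^2 = 435600 ≡ 551 (mod 991)
7^128 ≡ 551^2 = 303601 ≡ 355 (mod 991)
7^256 ≡ 355^2 = 126025 ≡ 168 (mod 991)
7^512 ≡ 168^2 = 28224 ≡ 476 (mod 991)
990 = 512 + 256 + 128 + 64 + 16 + 8 + 4 + 2 in binary powers of 2.
So 7^990 ≡ 476 · 168 · 355 · 551 · 923 · 154 · 419 · 49 ≡ 1 (mod 991).
Since the result is 1, base 7 gives no evidence that 991 is composite.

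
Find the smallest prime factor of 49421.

49421 is odd.
Digit sum 20, not divisible by 3.
Ends in 1: not divisible by 5.
7: 49421 = 7·7060 + 1
11: 49421 = 11·4492 + 9
13: 49421 = 13·3801 + 8
17: 49421 = 17·2907 + 2
19: 49421 = 19·2601 + 2
23: 49421 = 23·2148 + 17
29: 49421 = 29·1704 + 5
31: 49421 = 31·1594 + 7
37: 49421 = 37·1335 + 26
41: 49421 = 41·1205 + 16
43: 49421 = 43·1149 + 14
47: 49421 = 47·1051 + 24
53: 49421 = 53·932 + 25
59: 49421 = 59·837 + 38
61: 49421 = 61·810 + 11
67: 49421 = 67·737 + 42
71: 49421 = 71·696 + 5
73: 49421 = 73·677

73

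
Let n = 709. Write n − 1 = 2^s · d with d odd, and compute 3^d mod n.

1

709 − 1 = 708 = 2^2 · 177, so d = 177.
3^1 ≡ 3 (mod 709)
3^2 ≡ 3^2 = 9 ≡ 9 (mod 709)
3^4 ≡ 9^2 = 81 ≡ 81 (mod 709)
3^8 ≡ 81^2 = 6561 ≡ 180 (mod 709)
3^16 ≡ 180^2 = 32400 ≡ 495 (mod 709)
3^32 ≡ 495^2 = 245025 ≡ 420 (mod 709)
3^64 ≡ 420^2 = 176400 ≡ 568 (mod 709)
3^128 ≡ 568^2 = 322624 ≡ 29 (mod 709)
177 = 128 + 32 + 16 + 1 in binary powers of 2.
So 3^177 ≡ 29 · 420 · 495 · 3 ≡ 1 (mod 709).
Since 3^d ≡ 1 (mod 709), base 3 does not prove 709 composite.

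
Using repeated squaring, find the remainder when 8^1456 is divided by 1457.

1093

8^1 ≡ 8 (mod 1457)
8^2 ≡ 8^2 = 64 ≡ 64 (mod 1457)
8^4 ≡ 64^2 = 4096 ≡ 1182 (mod 1457)
8^8 ≡ 1182^2 = 1397124 ≡ 1318 (mod 1457)
8^16 ≡ 1318^2 = 1737124 ≡ 380 (mod 1457)
8^32 ≡ 380^2 = 144400 ≡ 157 (mod 1457)
8^64 ≡ 157^2 = 24649 ≡ 1337 (mod 1457)
8^128 ≡ 1337^2 = 1787569 ≡ 1287 (mod 1457)
8^256 ≡ 1287^2 = 1656369 ≡ 1217 (mod 1457)
8^512 ≡ 1217^2 = 1481089 ≡ 777 (mod 1457)
8^1024 ≡ 777^2 = 603729 ≡ 531 (mod 1457)
1456 = 1024 + 256 + 128 + 32 + 16 in binary powers of 2.
So 8^1456 ≡ 531 · 1217 · 1287 · 157 · 380 ≡ 1093 (mod 1457).
Since 1093 ≠ 1, base 8 is a Fermat witness: 1457 is composite.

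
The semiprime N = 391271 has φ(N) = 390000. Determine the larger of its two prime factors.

φ(n) = (p−1)(q−1) = n − (p+q) + 1, so p + q = 391271 − 390000 + 1 = 1272.
p and q are the roots of t² − 1272t + 391271 = 0.
Discriminant: 1272² − 4·391271 = 1617984 − 1565084 = 52900; √52900 = 230.
q = (1272 − 230)/2 = 521, p = (1272 + 230)/2 = 751.
Check: 521 · 751 = 391271.

751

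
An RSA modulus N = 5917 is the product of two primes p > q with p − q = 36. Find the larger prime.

97

Since p = q + 36, we have 5917 = q(q + 36), so q² + 36q − 5917 = 0.
Discriminant: 36² + 4·5917 = 1296 + 23668 = 24964; √24964 = 158.
q = (−36 + 158)/2 = 61, and p = q + 36 = 97.
Check: 61 · 97 = 5917.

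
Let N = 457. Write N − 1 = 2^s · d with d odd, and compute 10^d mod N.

287

457 − 1 = 456 = 2^3 · 57, so d = 57.
10^1 ≡ 10 (mod 457)
10^2 ≡ 10^2 = 100 ≡ 100 (mod 457)
10^4 ≡ 100^2 = 10000 ≡ 403 (mod 457)
10^8 ≡ 403^2 = 162409 ≡ 174 (mod 457)
10^16 ≡ 174^2 = 30276 ≡ 114 (mod 457)
10^32 ≡ 114^2 = 12996 ≡ 200 (mod 457)
57 = 32 + 16 + 8 + 1 in binary powers of 2.
So 10^57 ≡ 200 · 114 · 174 · 10 ≡ 287 (mod 457).
Squaring chain: 287 → 109 → 456; reaches −1, so base 10 does not prove 457 composite.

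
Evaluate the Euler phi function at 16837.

16576

Factor: 16837 = 113 · 149.
φ(16837) = (113−1) · (149−1) = 112 · 148 = 16576.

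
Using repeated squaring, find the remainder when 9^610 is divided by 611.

9^1 ≡ 9 (mod 611)
9^2 ≡ 9^2 = 81 ≡ 81 (mod 611)
9^4 ≡ 81^2 = 6561 ≡ 451 (mod 611)
9^8 ≡ 451^2 = 203401 ≡ 549 (mod 611)
9^16 ≡ 549^2 = 301401 ≡ 178 (mod 611)
9^32 ≡ 178^2 = 31684 ≡ 523 (mod 611)
9^64 ≡ 523^2 = 273529 ≡ 412 (mod 611)
9^128 ≡ 412^2 = 169744 ≡ 497 (mod 611)
9^256 ≡ 497^2 = 247009 ≡ 165 (mod 611)
9^512 ≡ 165^2 = 27225 ≡ 341 (mod 611)
610 = 512 + 64 + 32 + 2 in binary powers of 2.
So 9^610 ≡ 341 · 412 · 523 · 81 ≡ 191 (mod 611).
Since 191 ≠ 1, base 9 is a Fermat witness: 611 is composite.

191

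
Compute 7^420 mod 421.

1

7^1 ≡ 7 (mod 421)
7^2 ≡ 7^2 = 49 ≡ 49 (mod 421)
7^4 ≡ 49^2 = 2401 ≡ 296 (mod 421)
7^8 ≡ 296^2 = 87616 ≡ 48 (mod 421)
7^16 ≡ 48^2 = 2304 ≡ 199 (mod 421)
7^32 ≡ 199^2 = 39601 ≡ 27 (mod 421)
7^64 ≡ 27^2 = 729 ≡ 308 (mod 421)
7^128 ≡ 308^2 = 94864 ≡ 139 (mod 421)
7^256 ≡ 139^2 = 19321 ≡ 376 (mod 421)
420 = 256 + 128 + 32 + 4 in binary powers of 2.
So 7^420 ≡ 376 · 139 · 27 · 296 ≡ 1 (mod 421).
Since the result is 1, base 7 gives no evidence that 421 is composite.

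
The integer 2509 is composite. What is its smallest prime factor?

13

2509 is odd.
Digit sum 16, not divisible by 3.
Ends in 9: not divisible by 5.
7: 2509 = 7·358 + 3
11: 2509 = 11·228 + 1
13: 2509 = 13·193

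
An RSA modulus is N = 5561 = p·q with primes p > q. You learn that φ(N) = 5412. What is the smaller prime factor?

67

φ(n) = (p−1)(q−1) = n − (p+q) + 1, so p + q = 5561 − 5412 + 1 = 150.
p and q are the roots of t² − 150t + 5561 = 0.
Discriminant: 150² − 4·5561 = 22500 − 22244 = 256; √256 = 16.
q = (150 − 16)/2 = 67, p = (150 + 16)/2 = 83.
Check: 67 · 83 = 5561.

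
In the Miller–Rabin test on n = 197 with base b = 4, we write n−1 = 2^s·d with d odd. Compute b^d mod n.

197 − 1 = 196 = 2^2 · 49, so d = 49.
4^1 ≡ 4 (mod 197)
4^2 ≡ 4^2 = 16 ≡ 16 (mod 197)
4^4 ≡ 16^2 = 256 ≡ 59 (mod 197)
4^8 ≡ 59^2 = 3481 ≡ 132 (mod 197)
4^16 ≡ 132^2 = 17424 ≡ 88 (mod 197)
4^32 ≡ 88^2 = 7744 ≡ 61 (mod 197)
49 = 32 + 16 + 1 in binary powers of 2.
So 4^49 ≡ 61 · 88 · 4 ≡ 196 (mod 197).
Since 4^d ≡ 196 (mod 197), base 4 does not prove 197 composite.

196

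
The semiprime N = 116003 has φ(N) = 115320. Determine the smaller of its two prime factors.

φ(n) = (p−1)(q−1) = n − (p+q) + 1, so p + q = 116003 − 115320 + 1 = 684.
p and q are the roots of t² − 684t + 116003 = 0.
Discriminant: 684² − 4·116003 = 467856 − 464012 = 3844; √3844 = 62.
q = (684 − 62)/2 = 311, p = (684 + 62)/2 = 373.
Check: 311 · 373 = 116003.

311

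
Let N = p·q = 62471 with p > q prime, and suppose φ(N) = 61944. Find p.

φ(n) = (p−1)(q−1) = n − (p+q) + 1, so p + q = 62471 − 61944 + 1 = 528.
p and q are the roots of t² − 528t + 62471 = 0.
Discriminant: 528² − 4·62471 = 278784 − 249884 = 28900; √28900 = 170.
q = (528 − 170)/2 = 179, p = (528 + 170)/2 = 349.
Check: 179 · 349 = 62471.

349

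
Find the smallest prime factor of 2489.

19

2489 is odd.
Digit sum 23, not divisible by 3.
Ends in 9: not divisible by 5.
7: 2489 = 7·355 + 4
11: 2489 = 11·226 + 3
13: 2489 = 13·191 + 6
17: 2489 = 17·146 + 7
19: 2489 = 19·131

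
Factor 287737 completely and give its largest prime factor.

287737 = 53 · 5429
5429 = 61 · 89
89 is prime.
So 287737 = 53 · 61 · 89; the largest prime factor is 89.

89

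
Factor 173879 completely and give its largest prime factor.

173879 = 31 · 5609
5609 = 71 · 79
79 is prime.
So 173879 = 31 · 71 · 79; the largest prime factor is 79.

79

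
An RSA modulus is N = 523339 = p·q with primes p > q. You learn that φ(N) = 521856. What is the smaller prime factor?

φ(n) = (p−1)(q−1) = n − (p+q) + 1, so p + q = 523339 − 521856 + 1 = 1484.
p and q are the roots of t² − 1484t + 523339 = 0.
Discriminant: 1484² − 4·523339 = 2202256 − 2093356 = 108900; √108900 = 330.
q = (1484 − 330)/2 = 577, p = (1484 + 330)/2 = 907.
Check: 577 · 907 = 523339.

577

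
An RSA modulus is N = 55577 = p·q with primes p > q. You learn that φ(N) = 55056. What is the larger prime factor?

373

φ(n) = (p−1)(q−1) = n − (p+q) + 1, so p + q = 55577 − 55056 + 1 = 522.
p and q are the roots of t² − 522t + 55577 = 0.
Discriminant: 522² − 4·55577 = 272484 − 222308 = 50176; √50176 = 224.
q = (522 − 224)/2 = 149, p = (522 + 224)/2 = 373.
Check: 149 · 373 = 55577.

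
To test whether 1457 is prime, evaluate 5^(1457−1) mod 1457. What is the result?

36

5^1 ≡ 5 (mod 1457)
5^2 ≡ 5^2 = 25 ≡ 25 (mod 1457)
5^4 ≡ 25^2 = 625 ≡ 625 (mod 1457)
5^8 ≡ 625^2 = 390625 ≡ 149 (mod 1457)
5^16 ≡ 149^2 = 22201 ≡ 346 (mod 1457)
5^32 ≡ 346^2 = 119716 ≡ 242 (mod 1457)
5^64 ≡ 242^2 = 58564 ≡ 284 (mod 1457)
5^128 ≡ 284^2 = 80656 ≡ 521 (mod 1457)
5^256 ≡ 521^2 = 271441 ≡ 439 (mod 1457)
5^512 ≡ 439^2 = 192721 ≡ 397 (mod 1457)
5^1024 ≡ 397^2 = 157609 ≡ 253 (mod 1457)
1456 = 1024 + 256 + 128 + 32 + 16 in binary powers of 2.
So 5^1456 ≡ 253 · 439 · 521 · 242 · 346 ≡ 36 (mod 1457).
Since 36 ≠ 1, base 5 is a Fermat witness: 1457 is composite.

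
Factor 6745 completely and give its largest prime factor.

71

6745 = 5 · 1349
1349 = 19 · 71
71 is prime.
So 6745 = 5 · 19 · 71; the largest prime factor is 71.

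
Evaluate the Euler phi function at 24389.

Factor: 24389 = 29^3.
φ(24389) = 29^2·(29−1) = 23548.

23548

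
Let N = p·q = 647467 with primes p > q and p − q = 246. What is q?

691

Since p = q + 246, we have 647467 = q(q + 246), so q² + 246q − 647467 = 0.
Discriminant: 246² + 4·647467 = 60516 + 2589868 = 2650384; √2650384 = 1628.
q = (−246 + 1628)/2 = 691, and p = q + 246 = 937.
Check: 691 · 937 = 647467.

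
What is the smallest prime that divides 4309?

4309 is odd.
Digit sum 16, not divisible by 3.
Ends in 9: not divisible by 5.
7: 4309 = 7·615 + 4
11: 4309 = 11·391 + 8
13: 4309 = 13·331 + 6
17: 4309 = 17·253 + 8
19: 4309 = 19·226 + 15
23: 4309 = 23·187 + 8
29: 4309 = 29·148 + 17
31: 4309 = 31·139

31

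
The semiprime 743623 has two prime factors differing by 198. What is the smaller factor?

769

Since p = q + 198, we have 743623 = q(q + 198), so q² + 198q − 743623 = 0.
Discriminant: 198² + 4·743623 = 39204 + 2974492 = 3013696; √3013696 = 1736.
q = (−198 + 1736)/2 = 769, and p = q + 198 = 967.
Check: 769 · 967 = 743623.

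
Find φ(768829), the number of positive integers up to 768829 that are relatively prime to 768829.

Factor: 768829 = 59 · 83 · 157.
φ(768829) = (59−1) · (83−1) · (157−1) = 58 · 82 · 156 = 741936.

741936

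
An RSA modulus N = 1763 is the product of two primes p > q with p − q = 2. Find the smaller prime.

Since p = q + 2, we have 1763 = q(q + 2), so q² + 2q − 1763 = 0.
Discriminant: 2² + 4·1763 = 4 + 7052 = 7056; √7056 = 84.
q = (−2 + 84)/2 = 41, and p = q + 2 = 43.
Check: 41 · 43 = 1763.

41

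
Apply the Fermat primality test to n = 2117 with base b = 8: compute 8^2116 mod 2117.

81

8^1 ≡ 8 (mod 2117)
8^2 ≡ 8^2 = 64 ≡ 64 (mod 2117)
8^4 ≡ 64^2 = 4096 ≡ 1979 (mod 2117)
8^8 ≡ 1979^2 = 3916441 ≡ 2108 (mod 2117)
8^16 ≡ 2108^2 = 4443664 ≡ 81 (mod 2117)
8^32 ≡ 81^2 = 6561 ≡ 210 (mod 2117)
8^64 ≡ 210^2 = 44100 ≡ 1760 (mod 2117)
8^128 ≡ 1760^2 = 3097600 ≡ 429 (mod 2117)
8^256 ≡ 429^2 = 184041 ≡ 1979 (mod 2117)
8^512 ≡ 1979^2 = 3916441 ≡ 2108 (mod 2117)
8^1024 ≡ 2108^2 = 4443664 ≡ 81 (mod 2117)
8^2048 ≡ 81^2 = 6561 ≡ 210 (mod 2117)
2116 = 2048 + 64 + 4 in binary powers of 2.
So 8^2116 ≡ 210 · 1760 · 1979 ≡ 81 (mod 2117).
Since 81 ≠ 1, base 8 is a Fermat witness: 2117 is composite.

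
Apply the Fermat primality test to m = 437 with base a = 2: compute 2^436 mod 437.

2^1 ≡ 2 (mod 437)
2^2 ≡ 2^2 = 4 ≡ 4 (mod 437)
2^4 ≡ 4^2 = 16 ≡ 16 (mod 437)
2^8 ≡ 16^2 = 256 ≡ 256 (mod 437)
2^16 ≡ 256^2 = 65536 ≡ 423 (mod 437)
2^32 ≡ 423^2 = 178929 ≡ 196 (mod 437)
2^64 ≡ 196^2 = 38416 ≡ 397 (mod 437)
2^128 ≡ 397^2 = 157609 ≡ 289 (mod 437)
2^256 ≡ 289^2 = 83521 ≡ 54 (mod 437)
436 = 256 + 128 + 32 + 16 + 4 in binary powers of 2.
So 2^436 ≡ 54 · 289 · 196 · 423 · 16 ≡ 358 (mod 437).
Since 358 ≠ 1, base 2 is a Fermat witness: 437 is composite.

358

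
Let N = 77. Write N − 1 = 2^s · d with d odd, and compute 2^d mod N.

77 − 1 = 76 = 2^2 · 19, so d = 19.
2^1 ≡ 2 (mod 77)
2^2 ≡ 2^2 = 4 ≡ 4 (mod 77)
2^4 ≡ 4^2 = 16 ≡ 16 (mod 77)
2^8 ≡ 16^2 = 256 ≡ 25 (mod 77)
2^16 ≡ 25^2 = 625 ≡ 9 (mod 77)
19 = 16 + 2 + 1 in binary powers of 2.
So 2^19 ≡ 9 · 4 · 2 ≡ 72 (mod 77).
Squaring chain: 72 → 25; never reaches −1, so base 2 is a Miller–Rabin witness that 77 is composite.

72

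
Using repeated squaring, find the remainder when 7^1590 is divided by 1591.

1506

7^1 ≡ 7 (mod 1591)
7^2 ≡ 7^2 = 49 ≡ 49 (mod 1591)
7^4 ≡ 49^2 = 2401 ≡ 810 (mod 1591)
7^8 ≡ 810^2 = 656100 ≡ 608 (mod 1591)
7^16 ≡ 608^2 = 369664 ≡ 552 (mod 1591)
7^32 ≡ 552^2 = 304704 ≡ 823 (mod 1591)
7^64 ≡ 823^2 = 677329 ≡ 1154 (mod 1591)
7^128 ≡ 1154^2 = 1331716 ≡ 49 (mod 1591)
7^256 ≡ 49^2 = 2401 ≡ 810 (mod 1591)
7^512 ≡ 810^2 = 656100 ≡ 608 (mod 1591)
7^1024 ≡ 608^2 = 369664 ≡ 552 (mod 1591)
1590 = 1024 + 512 + 32 + 16 + 4 + 2 in binary powers of 2.
So 7^1590 ≡ 552 · 608 · 823 · 552 · 810 · 49 ≡ 1506 (mod 1591).
Since 1506 ≠ 1, base 7 is a Fermat witness: 1591 is composite.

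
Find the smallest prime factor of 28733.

59

28733 is odd.
Digit sum 23, not divisible by 3.
Ends in 3: not divisible by 5.
7: 28733 = 7·4104 + 5
11: 28733 = 11·2612 + 1
13: 28733 = 13·2210 + 3
17: 28733 = 17·1690 + 3
19: 28733 = 19·1512 + 5
23: 28733 = 23·1249 + 6
29: 28733 = 29·990 + 23
31: 28733 = 31·926 + 27
37: 28733 = 37·776 + 21
41: 28733 = 41·700 + 33
43: 28733 = 43·668 + 9
47: 28733 = 47·611 + 16
53: 28733 = 53·542 + 7
59: 28733 = 59·487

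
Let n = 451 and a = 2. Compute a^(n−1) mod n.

2^1 ≡ 2 (mod 451)
2^2 ≡ 2^2 = 4 ≡ 4 (mod 451)
2^4 ≡ 4^2 = 16 ≡ 16 (mod 451)
2^8 ≡ 16^2 = 256 ≡ 256 (mod 451)
2^16 ≡ 256^2 = 65536 ≡ 141 (mod 451)
2^32 ≡ 141^2 = 19881 ≡ 37 (mod 451)
2^64 ≡ 37^2 = 1369 ≡ 16 (mod 451)
2^128 ≡ 16^2 = 256 ≡ 256 (mod 451)
2^256 ≡ 256^2 = 65536 ≡ 141 (mod 451)
450 = 256 + 128 + 64 + 2 in binary powers of 2.
So 2^450 ≡ 141 · 256 · 16 · 4 ≡ 122 (mod 451).
Since 122 ≠ 1, base 2 is a Fermat witness: 451 is composite.

122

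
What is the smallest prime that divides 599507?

599507 is odd.
Digit sum 35, not divisible by 3.
Ends in 7: not divisible by 5.
7: 599507 = 7·85643 + 6
11: 599507 = 11·54500 + 7
13: 599507 = 13·46115 + 12
17: 599507 = 17·35265 + 2
19: 599507 = 19·31553

19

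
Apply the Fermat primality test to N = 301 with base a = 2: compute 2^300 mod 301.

2^1 ≡ 2 (mod 301)
2^2 ≡ 2^2 = 4 ≡ 4 (mod 301)
2^4 ≡ 4^2 = 16 ≡ 16 (mod 301)
2^8 ≡ 16^2 = 256 ≡ 256 (mod 301)
2^16 ≡ 256^2 = 65536 ≡ 219 (mod 301)
2^32 ≡ 219^2 = 47961 ≡ 102 (mod 301)
2^64 ≡ 102^2 = 10404 ≡ 170 (mod 301)
2^128 ≡ 170^2 = 28900 ≡ 4 (mod 301)
2^256 ≡ 4^2 = 16 ≡ 16 (mod 301)
300 = 256 + 32 + 8 + 4 in binary powers of 2.
So 2^300 ≡ 16 · 102 · 256 · 16 ≡ 64 (mod 301).
Since 64 ≠ 1, base 2 is a Fermat witness: 301 is composite.

64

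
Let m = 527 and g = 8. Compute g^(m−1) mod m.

8^1 ≡ 8 (mod 527)
8^2 ≡ 8^2 = 64 ≡ 64 (mod 527)
8^4 ≡ 64^2 = 4096 ≡ 407 (mod 527)
8^8 ≡ 407^2 = 165649 ≡ 171 (mod 527)
8^16 ≡ 171^2 = 29241 ≡ 256 (mod 527)
8^32 ≡ 256^2 = 65536 ≡ 188 (mod 527)
8^64 ≡ 188^2 = 35344 ≡ 35 (mod 527)
8^128 ≡ 35^2 = 1225 ≡ 171 (mod 527)
8^256 ≡ 171^2 = 29241 ≡ 256 (mod 527)
8^512 ≡ 256^2 = 65536 ≡ 188 (mod 527)
526 = 512 + 8 + 4 + 2 in binary powers of 2.
So 8^526 ≡ 188 · 171 · 407 · 64 ≡ 225 (mod 527).
Since 225 ≠ 1, base 8 is a Fermat witness: 527 is composite.

225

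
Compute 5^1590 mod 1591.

1454

5^1 ≡ 5 (mod 1591)
5^2 ≡ 5^2 = 25 ≡ 25 (mod 1591)
5^4 ≡ 25^2 = 625 ≡ 625 (mod 1591)
5^8 ≡ 625^2 = 390625 ≡ 830 (mod 1591)
5^16 ≡ 830^2 = 688900 ≡ 1588 (mod 1591)
5^32 ≡ 1588^2 = 2521744 ≡ 9 (mod 1591)
5^64 ≡ 9^2 = 81 ≡ 81 (mod 1591)
5^128 ≡ 81^2 = 6561 ≡ 197 (mod 1591)
5^256 ≡ 197^2 = 38809 ≡ 625 (mod 1591)
5^512 ≡ 625^2 = 390625 ≡ 830 (mod 1591)
5^1024 ≡ 830^2 = 688900 ≡ 1588 (mod 1591)
1590 = 1024 + 512 + 32 + 16 + 4 + 2 in binary powers of 2.
So 5^1590 ≡ 1588 · 830 · 9 · 1588 · 625 · 25 ≡ 1454 (mod 1591).
Since 1454 ≠ 1, base 5 is a Fermat witness: 1591 is composite.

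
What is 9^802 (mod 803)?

356

9^1 ≡ 9 (mod 803)
9^2 ≡ 9^2 = 81 ≡ 81 (mod 803)
9^4 ≡ 81^2 = 6561 ≡ 137 (mod 803)
9^8 ≡ 137^2 = 18769 ≡ 300 (mod 803)
9^16 ≡ 300^2 = 90000 ≡ 64 (mod 803)
9^32 ≡ 64^2 = 4096 ≡ 81 (mod 803)
9^64 ≡ 81^2 = 6561 ≡ 137 (mod 803)
9^128 ≡ 137^2 = 18769 ≡ 300 (mod 803)
9^256 ≡ 300^2 = 90000 ≡ 64 (mod 803)
9^512 ≡ 64^2 = 4096 ≡ 81 (mod 803)
802 = 512 + 256 + 32 + 2 in binary powers of 2.
So 9^802 ≡ 81 · 64 · 81 · 81 ≡ 356 (mod 803).
Since 356 ≠ 1, base 9 is a Fermat witness: 803 is composite.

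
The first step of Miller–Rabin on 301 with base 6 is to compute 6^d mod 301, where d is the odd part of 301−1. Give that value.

216

301 − 1 = 300 = 2^2 · 75, so d = 75.
6^1 ≡ 6 (mod 301)
6^2 ≡ 6^2 = 36 ≡ 36 (mod 301)
6^4 ≡ 36^2 = 1296 ≡ 92 (mod 301)
6^8 ≡ 92^2 = 8464 ≡ 36 (mod 301)
6^16 ≡ 36^2 = 1296 ≡ 92 (mod 301)
6^32 ≡ 92^2 = 8464 ≡ 36 (mod 301)
6^64 ≡ 36^2 = 1296 ≡ 92 (mod 301)
75 = 64 + 8 + 2 + 1 in binary powers of 2.
So 6^75 ≡ 92 · 36 · 36 · 6 ≡ 216 (mod 301).
Squaring chain: 216 → 1; never reaches −1, so base 6 is a Miller–Rabin witness that 301 is composite.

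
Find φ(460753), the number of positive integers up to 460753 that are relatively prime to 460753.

438240

Factor: 460753 = 31 · 89 · 167.
φ(460753) = (31−1) · (89−1) · (167−1) = 30 · 88 · 166 = 438240.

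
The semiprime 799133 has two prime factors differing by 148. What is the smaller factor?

Since p = q + 148, we have 799133 = q(q + 148), so q² + 148q − 799133 = 0.
Discriminant: 148² + 4·799133 = 21904 + 3196532 = 3218436; √3218436 = 1794.
q = (−148 + 1794)/2 = 823, and p = q + 148 = 971.
Check: 823 · 971 = 799133.

823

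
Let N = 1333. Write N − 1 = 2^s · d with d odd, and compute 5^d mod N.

32

1333 − 1 = 1332 = 2^2 · 333, so d = 333.
5^1 ≡ 5 (mod 1333)
5^2 ≡ 5^2 = 25 ≡ 25 (mod 1333)
5^4 ≡ 25^2 = 625 ≡ 625 (mod 1333)
5^8 ≡ 625^2 = 390625 ≡ 56 (mod 1333)
5^16 ≡ 56^2 = 3136 ≡ 470 (mod 1333)
5^32 ≡ 470^2 = 220900 ≡ 955 (mod 1333)
5^64 ≡ 955^2 = 912025 ≡ 253 (mod 1333)
5^128 ≡ 253^2 = 64009 ≡ 25 (mod 1333)
5^256 ≡ 25^2 = 625 ≡ 625 (mod 1333)
333 = 256 + 64 + 8 + 4 + 1 in binary powers of 2.
So 5^333 ≡ 625 · 253 · 56 · 625 · 5 ≡ 32 (mod 1333).
Squaring chain: 32 → 1024; never reaches −1, so base 5 is a Miller–Rabin witness that 1333 is composite.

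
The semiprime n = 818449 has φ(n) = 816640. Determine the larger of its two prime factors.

φ(n) = (p−1)(q−1) = n − (p+q) + 1, so p + q = 818449 − 816640 + 1 = 1810.
p and q are the roots of t² − 1810t + 818449 = 0.
Discriminant: 1810² − 4·818449 = 3276100 − 3273796 = 2304; √2304 = 48.
q = (1810 − 48)/2 = 881, p = (1810 + 48)/2 = 929.
Check: 881 · 929 = 818449.

929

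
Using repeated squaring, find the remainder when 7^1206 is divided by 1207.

7^1 ≡ 7 (mod 1207)
7^2 ≡ 7^2 = 49 ≡ 49 (mod 1207)
7^4 ≡ 49^2 = 2401 ≡ 1194 (mod 1207)
7^8 ≡ 1194^2 = 1425636 ≡ 169 (mod 1207)
7^16 ≡ 169^2 = 28561 ≡ 800 (mod 1207)
7^32 ≡ 800^2 = 640000 ≡ 290 (mod 1207)
7^64 ≡ 290^2 = 84100 ≡ 817 (mod 1207)
7^128 ≡ 817^2 = 667489 ≡ 18 (mod 1207)
7^256 ≡ 18^2 = 324 ≡ 324 (mod 1207)
7^512 ≡ 324^2 = 104976 ≡ 1174 (mod 1207)
7^1024 ≡ 1174^2 = 1378276 ≡ 1089 (mod 1207)
1206 = 1024 + 128 + 32 + 16 + 4 + 2 in binary powers of 2.
So 7^1206 ≡ 1089 · 18 · 290 · 800 · 1194 · 49 ≡ 587 (mod 1207).
Since 587 ≠ 1, base 7 is a Fermat witness: 1207 is composite.

587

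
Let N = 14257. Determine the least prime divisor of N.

53

14257 is odd.
Digit sum 19, not divisible by 3.
Ends in 7: not divisible by 5.
7: 14257 = 7·2036 + 5
11: 14257 = 11·1296 + 1
13: 14257 = 13·1096 + 9
17: 14257 = 17·838 + 11
19: 14257 = 19·750 + 7
23: 14257 = 23·619 + 20
29: 14257 = 29·491 + 18
31: 14257 = 31·459 + 28
37: 14257 = 37·385 + 12
41: 14257 = 41·347 + 30
43: 14257 = 43·331 + 24
47: 14257 = 47·303 + 16
53: 14257 = 53·269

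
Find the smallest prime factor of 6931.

6931 is odd.
Digit sum 19, not divisible by 3.
Ends in 1: not divisible by 5.
7: 6931 = 7·990 + 1
11: 6931 = 11·630 + 1
13: 6931 = 13·533 + 2
17: 6931 = 17·407 + 12
19: 6931 = 19·364 + 15
23: 6931 = 23·301 + 8
29: 6931 = 29·239

29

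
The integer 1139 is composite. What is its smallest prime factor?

17

1139 is odd.
Digit sum 14, not divisible by 3.
Ends in 9: not divisible by 5.
7: 1139 = 7·162 + 5
11: 1139 = 11·103 + 6
13: 1139 = 13·87 + 8
17: 1139 = 17·67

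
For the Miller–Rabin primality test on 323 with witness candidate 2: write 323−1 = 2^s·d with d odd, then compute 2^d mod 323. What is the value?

257

323 − 1 = 322 = 2^1 · 161, so d = 161.
2^1 ≡ 2 (mod 323)
2^2 ≡ 2^2 = 4 ≡ 4 (mod 323)
2^4 ≡ 4^2 = 16 ≡ 16 (mod 323)
2^8 ≡ 16^2 = 256 ≡ 256 (mod 323)
2^16 ≡ 256^2 = 65536 ≡ 290 (mod 323)
2^32 ≡ 290^2 = 84100 ≡ 120 (mod 323)
2^64 ≡ 120^2 = 14400 ≡ 188 (mod 323)
2^128 ≡ 188^2 = 35344 ≡ 137 (mod 323)
161 = 128 + 32 + 1 in binary powers of 2.
So 2^161 ≡ 137 · 120 · 2 ≡ 257 (mod 323).
Squaring chain: 257; never reaches −1, so base 2 is a Miller–Rabin witness that 323 is composite.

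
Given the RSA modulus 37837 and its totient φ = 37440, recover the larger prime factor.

241

φ(n) = (p−1)(q−1) = n − (p+q) + 1, so p + q = 37837 − 37440 + 1 = 398.
p and q are the roots of t² − 398t + 37837 = 0.
Discriminant: 398² − 4·37837 = 158404 − 151348 = 7056; √7056 = 84.
q = (398 − 84)/2 = 157, p = (398 + 84)/2 = 241.
Check: 157 · 241 = 37837.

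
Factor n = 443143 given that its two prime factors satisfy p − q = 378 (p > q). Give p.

881

Since p = q + 378, we have 443143 = q(q + 378), so q² + 378q − 443143 = 0.
Discriminant: 378² + 4·443143 = 142884 + 1772572 = 1915456; √1915456 = 1384.
q = (−378 + 1384)/2 = 503, and p = q + 378 = 881.
Check: 503 · 881 = 443143.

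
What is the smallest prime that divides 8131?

47

8131 is odd.
Digit sum 13, not divisible by 3.
Ends in 1: not divisible by 5.
7: 8131 = 7·1161 + 4
11: 8131 = 11·739 + 2
13: 8131 = 13·625 + 6
17: 8131 = 17·478 + 5
19: 8131 = 19·427 + 18
23: 8131 = 23·353 + 12
29: 8131 = 29·280 + 11
31: 8131 = 31·262 + 9
37: 8131 = 37·219 + 28
41: 8131 = 41·198 + 13
43: 8131 = 43·189 + 4
47: 8131 = 47·173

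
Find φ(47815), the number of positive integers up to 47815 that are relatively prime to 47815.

37440

Factor: 47815 = 5 · 73 · 131.
φ(47815) = (5−1) · (73−1) · (131−1) = 4 · 72 · 130 = 37440.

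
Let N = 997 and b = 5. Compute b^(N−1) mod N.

1

5^1 ≡ 5 (mod 997)
5^2 ≡ 5^2 = 25 ≡ 25 (mod 997)
5^4 ≡ 25^2 = 625 ≡ 625 (mod 997)
5^8 ≡ 625^2 = 390625 ≡ 798 (mod 997)
5^16 ≡ 798^2 = 636804 ≡ 718 (mod 997)
5^32 ≡ 718^2 = 515524 ≡ 75 (mod 997)
5^64 ≡ 75^2 = 5625 ≡ 640 (mod 997)
5^128 ≡ 640^2 = 409600 ≡ 830 (mod 997)
5^256 ≡ 830^2 = 688900 ≡ 970 (mod 997)
5^512 ≡ 970^2 = 940900 ≡ 729 (mod 997)
996 = 512 + 256 + 128 + 64 + 32 + 4 in binary powers of 2.
So 5^996 ≡ 729 · 970 · 830 · 640 · 75 · 625 ≡ 1 (mod 997).
Since the result is 1, base 5 gives no evidence that 997 is composite.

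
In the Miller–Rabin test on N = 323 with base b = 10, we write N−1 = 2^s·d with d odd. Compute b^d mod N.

78

323 − 1 = 322 = 2^1 · 161, so d = 161.
10^1 ≡ 10 (mod 323)
10^2 ≡ 10^2 = 100 ≡ 100 (mod 323)
10^4 ≡ 100^2 = 10000 ≡ 310 (mod 323)
10^8 ≡ 310^2 = 96100 ≡ 169 (mod 323)
10^16 ≡ 169^2 = 28561 ≡ 137 (mod 323)
10^32 ≡ 137^2 = 18769 ≡ 35 (mod 323)
10^64 ≡ 35^2 = 1225 ≡ 256 (mod 323)
10^128 ≡ 256^2 = 65536 ≡ 290 (mod 323)
161 = 128 + 32 + 1 in binary powers of 2.
So 10^161 ≡ 290 · 35 · 10 ≡ 78 (mod 323).
Squaring chain: 78; never reaches −1, so base 10 is a Miller–Rabin witness that 323 is composite.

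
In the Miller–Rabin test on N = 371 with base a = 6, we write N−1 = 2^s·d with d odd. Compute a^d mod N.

216

371 − 1 = 370 = 2^1 · 185, so d = 185.
6^1 ≡ 6 (mod 371)
6^2 ≡ 6^2 = 36 ≡ 36 (mod 371)
6^4 ≡ 36^2 = 1296 ≡ 183 (mod 371)
6^8 ≡ 183^2 = 33489 ≡ 99 (mod 371)
6^16 ≡ 99^2 = 9801 ≡ 155 (mod 371)
6^32 ≡ 155^2 = 24025 ≡ 281 (mod 371)
6^64 ≡ 281^2 = 78961 ≡ 309 (mod 371)
6^128 ≡ 309^2 = 95481 ≡ 134 (mod 371)
185 = 128 + 32 + 16 + 8 + 1 in binary powers of 2.
So 6^185 ≡ 134 · 281 · 155 · 99 · 6 ≡ 216 (mod 371).
Squaring chain: 216; never reaches −1, so base 6 is a Miller–Rabin witness that 371 is composite.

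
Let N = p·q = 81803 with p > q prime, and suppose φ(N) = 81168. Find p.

457

φ(n) = (p−1)(q−1) = n − (p+q) + 1, so p + q = 81803 − 81168 + 1 = 636.
p and q are the roots of t² − 636t + 81803 = 0.
Discriminant: 636² − 4·81803 = 404496 − 327212 = 77284; √77284 = 278.
q = (636 − 278)/2 = 179, p = (636 + 278)/2 = 457.
Check: 179 · 457 = 81803.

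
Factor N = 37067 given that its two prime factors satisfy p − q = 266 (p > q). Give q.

Since p = q + 266, we have 37067 = q(q + 266), so q² + 266q − 37067 = 0.
Discriminant: 266² + 4·37067 = 70756 + 148268 = 219024; √219024 = 468.
q = (−266 + 468)/2 = 101, and p = q + 266 = 367.
Check: 101 · 367 = 37067.

101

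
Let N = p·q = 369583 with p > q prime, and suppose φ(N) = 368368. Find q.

φ(n) = (p−1)(q−1) = n − (p+q) + 1, so p + q = 369583 − 368368 + 1 = 1216.
p and q are the roots of t² − 1216t + 369583 = 0.
Discriminant: 1216² − 4·369583 = 1478656 − 1478332 = 324; √324 = 18.
q = (1216 − 18)/2 = 599, p = (1216 + 18)/2 = 617.
Check: 599 · 617 = 369583.

599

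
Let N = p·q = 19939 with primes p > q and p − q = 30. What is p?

Since p = q + 30, we have 19939 = q(q + 30), so q² + 30q − 19939 = 0.
Discriminant: 30² + 4·19939 = 900 + 79756 = 80656; √80656 = 284.
q = (−30 + 284)/2 = 127, and p = q + 30 = 157.
Check: 127 · 157 = 19939.

157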